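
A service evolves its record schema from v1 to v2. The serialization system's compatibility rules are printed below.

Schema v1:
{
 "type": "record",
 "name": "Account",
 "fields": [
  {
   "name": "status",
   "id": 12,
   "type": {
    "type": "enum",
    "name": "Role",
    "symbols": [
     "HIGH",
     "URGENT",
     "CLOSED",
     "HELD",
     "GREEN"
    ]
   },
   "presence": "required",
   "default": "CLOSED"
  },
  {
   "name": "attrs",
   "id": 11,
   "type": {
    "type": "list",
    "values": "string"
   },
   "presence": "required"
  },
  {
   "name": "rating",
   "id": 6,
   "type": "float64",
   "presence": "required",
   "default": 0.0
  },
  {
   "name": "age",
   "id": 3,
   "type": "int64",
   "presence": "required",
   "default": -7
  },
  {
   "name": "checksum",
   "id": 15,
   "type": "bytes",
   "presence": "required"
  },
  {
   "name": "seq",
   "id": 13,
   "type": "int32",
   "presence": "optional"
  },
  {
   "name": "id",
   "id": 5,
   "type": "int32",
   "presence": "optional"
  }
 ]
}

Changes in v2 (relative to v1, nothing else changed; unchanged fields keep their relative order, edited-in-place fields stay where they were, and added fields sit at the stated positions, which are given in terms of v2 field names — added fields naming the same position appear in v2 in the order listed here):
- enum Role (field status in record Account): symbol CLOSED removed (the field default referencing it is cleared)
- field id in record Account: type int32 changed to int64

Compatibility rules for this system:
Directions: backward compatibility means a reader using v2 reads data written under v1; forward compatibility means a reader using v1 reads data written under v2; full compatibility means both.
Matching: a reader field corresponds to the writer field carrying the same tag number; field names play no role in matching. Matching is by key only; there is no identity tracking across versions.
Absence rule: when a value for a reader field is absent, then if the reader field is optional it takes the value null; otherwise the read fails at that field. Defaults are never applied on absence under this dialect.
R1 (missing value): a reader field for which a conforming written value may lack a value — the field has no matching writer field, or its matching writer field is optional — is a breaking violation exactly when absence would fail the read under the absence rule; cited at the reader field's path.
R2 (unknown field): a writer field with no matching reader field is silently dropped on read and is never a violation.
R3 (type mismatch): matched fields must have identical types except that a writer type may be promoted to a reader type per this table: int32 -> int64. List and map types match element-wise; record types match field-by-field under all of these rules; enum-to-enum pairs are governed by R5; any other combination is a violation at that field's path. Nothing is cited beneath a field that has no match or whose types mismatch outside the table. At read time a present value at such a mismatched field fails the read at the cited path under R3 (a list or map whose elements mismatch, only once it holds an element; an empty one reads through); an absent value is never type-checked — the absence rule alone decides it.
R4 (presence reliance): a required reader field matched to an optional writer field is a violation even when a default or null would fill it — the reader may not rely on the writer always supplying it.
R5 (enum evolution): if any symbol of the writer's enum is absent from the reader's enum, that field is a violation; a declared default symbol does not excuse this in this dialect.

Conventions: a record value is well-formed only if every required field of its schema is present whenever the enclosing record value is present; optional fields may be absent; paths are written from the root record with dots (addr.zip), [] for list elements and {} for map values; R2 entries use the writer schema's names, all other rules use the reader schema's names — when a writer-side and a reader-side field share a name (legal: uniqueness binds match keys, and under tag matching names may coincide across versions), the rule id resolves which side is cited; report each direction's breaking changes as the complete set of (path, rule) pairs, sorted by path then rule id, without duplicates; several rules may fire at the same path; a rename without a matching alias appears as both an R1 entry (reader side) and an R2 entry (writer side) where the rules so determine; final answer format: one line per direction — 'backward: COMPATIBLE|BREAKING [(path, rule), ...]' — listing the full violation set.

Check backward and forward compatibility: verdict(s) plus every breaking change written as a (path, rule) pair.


arrows below run writer -> reader for Account
backward analysis of Account with v2 as reader and v1 as writer:
  status: paired with writer status (Role -> Role; writer required)
  attrs: paired with writer attrs (list<string> -> list<string>; writer required)
  rating: paired with writer rating (float64 -> float64; writer required)
  age: paired with writer age (int64 -> int64; writer required)
  checksum: paired with writer checksum (bytes -> bytes; writer required)
  seq: paired with writer seq (int32 -> int32; writer optional)
  id: paired with writer id (int32 -> int64; writer optional)
  R5 fires at status
  => backward verdict for Account: BREAKING, 1 violation(s)
forward analysis of Account with v1 as reader and v2 as writer:
  status: paired with writer status (Role -> Role; writer required)
  attrs: paired with writer attrs (list<string> -> list<string>; writer required)
  rating: paired with writer rating (float64 -> float64; writer required)
  age: paired with writer age (int64 -> int64; writer required)
  checksum: paired with writer checksum (bytes -> bytes; writer required)
  seq: paired with writer seq (int32 -> int32; writer optional)
  id: paired with writer id (int64 -> int32; writer optional)
  R3 fires at id
  => forward verdict for Account: BREAKING, 1 violation(s)

backward: BREAKING [(status, R5)]; forward: BREAKING [(id, R3)]


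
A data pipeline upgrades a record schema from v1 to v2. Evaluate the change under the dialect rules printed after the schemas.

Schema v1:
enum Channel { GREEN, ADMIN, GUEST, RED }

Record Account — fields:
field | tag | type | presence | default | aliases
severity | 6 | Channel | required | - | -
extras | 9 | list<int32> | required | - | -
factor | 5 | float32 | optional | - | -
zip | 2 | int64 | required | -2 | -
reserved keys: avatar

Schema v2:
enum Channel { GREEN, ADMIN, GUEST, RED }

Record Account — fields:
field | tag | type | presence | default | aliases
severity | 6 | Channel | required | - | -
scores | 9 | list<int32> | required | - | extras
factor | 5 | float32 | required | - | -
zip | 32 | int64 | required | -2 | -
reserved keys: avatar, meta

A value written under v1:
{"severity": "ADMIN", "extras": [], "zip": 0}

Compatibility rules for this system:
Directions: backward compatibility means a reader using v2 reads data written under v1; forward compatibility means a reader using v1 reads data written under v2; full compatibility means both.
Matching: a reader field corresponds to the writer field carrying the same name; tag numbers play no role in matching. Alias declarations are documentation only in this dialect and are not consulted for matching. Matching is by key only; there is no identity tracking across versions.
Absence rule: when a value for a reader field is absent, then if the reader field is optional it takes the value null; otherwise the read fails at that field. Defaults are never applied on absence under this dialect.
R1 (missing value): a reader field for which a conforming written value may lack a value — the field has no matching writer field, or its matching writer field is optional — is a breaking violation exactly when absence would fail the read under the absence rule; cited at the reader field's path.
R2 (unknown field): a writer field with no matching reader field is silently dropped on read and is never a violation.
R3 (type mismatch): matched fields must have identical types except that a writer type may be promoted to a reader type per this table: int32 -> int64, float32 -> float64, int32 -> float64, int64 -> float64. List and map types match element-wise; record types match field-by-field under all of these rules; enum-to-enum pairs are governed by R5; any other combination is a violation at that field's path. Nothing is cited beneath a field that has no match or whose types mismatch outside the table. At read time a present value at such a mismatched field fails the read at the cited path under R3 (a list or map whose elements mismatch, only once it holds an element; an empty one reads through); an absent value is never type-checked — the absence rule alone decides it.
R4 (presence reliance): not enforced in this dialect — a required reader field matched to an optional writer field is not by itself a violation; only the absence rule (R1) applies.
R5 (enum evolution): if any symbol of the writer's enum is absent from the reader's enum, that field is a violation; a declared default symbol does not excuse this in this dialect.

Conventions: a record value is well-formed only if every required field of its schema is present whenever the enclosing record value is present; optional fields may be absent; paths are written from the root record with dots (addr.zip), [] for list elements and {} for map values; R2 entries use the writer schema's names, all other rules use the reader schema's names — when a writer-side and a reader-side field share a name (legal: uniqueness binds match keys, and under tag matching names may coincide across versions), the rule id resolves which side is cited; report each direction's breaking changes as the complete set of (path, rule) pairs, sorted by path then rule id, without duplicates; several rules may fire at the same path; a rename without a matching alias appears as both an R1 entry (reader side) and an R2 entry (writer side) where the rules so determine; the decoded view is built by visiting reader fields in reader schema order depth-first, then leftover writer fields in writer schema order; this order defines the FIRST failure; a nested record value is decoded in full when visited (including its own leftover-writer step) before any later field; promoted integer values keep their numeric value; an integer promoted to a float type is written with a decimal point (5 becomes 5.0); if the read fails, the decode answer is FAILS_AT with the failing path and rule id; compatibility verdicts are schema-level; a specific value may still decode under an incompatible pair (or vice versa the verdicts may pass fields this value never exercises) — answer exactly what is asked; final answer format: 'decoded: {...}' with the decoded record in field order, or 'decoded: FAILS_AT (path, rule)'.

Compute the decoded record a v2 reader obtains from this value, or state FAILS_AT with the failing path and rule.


in Account below, arrows point writer -> reader
decode (reader v2):
  severity := "ADMIN"
  read fails at scores under R1 (no fill)
  => FAILS_AT (scores, R1)
diffs on Account not affecting the asked answer:
  field zip in record Account: tag 2 changed to 32 -> fires no rule on Account under this dialect and leaves the result unchanged
  field factor in record Account: optional changed to required -> a verdict-level change on Account — the shown value reads the same

decoded: FAILS_AT (scores, R1)


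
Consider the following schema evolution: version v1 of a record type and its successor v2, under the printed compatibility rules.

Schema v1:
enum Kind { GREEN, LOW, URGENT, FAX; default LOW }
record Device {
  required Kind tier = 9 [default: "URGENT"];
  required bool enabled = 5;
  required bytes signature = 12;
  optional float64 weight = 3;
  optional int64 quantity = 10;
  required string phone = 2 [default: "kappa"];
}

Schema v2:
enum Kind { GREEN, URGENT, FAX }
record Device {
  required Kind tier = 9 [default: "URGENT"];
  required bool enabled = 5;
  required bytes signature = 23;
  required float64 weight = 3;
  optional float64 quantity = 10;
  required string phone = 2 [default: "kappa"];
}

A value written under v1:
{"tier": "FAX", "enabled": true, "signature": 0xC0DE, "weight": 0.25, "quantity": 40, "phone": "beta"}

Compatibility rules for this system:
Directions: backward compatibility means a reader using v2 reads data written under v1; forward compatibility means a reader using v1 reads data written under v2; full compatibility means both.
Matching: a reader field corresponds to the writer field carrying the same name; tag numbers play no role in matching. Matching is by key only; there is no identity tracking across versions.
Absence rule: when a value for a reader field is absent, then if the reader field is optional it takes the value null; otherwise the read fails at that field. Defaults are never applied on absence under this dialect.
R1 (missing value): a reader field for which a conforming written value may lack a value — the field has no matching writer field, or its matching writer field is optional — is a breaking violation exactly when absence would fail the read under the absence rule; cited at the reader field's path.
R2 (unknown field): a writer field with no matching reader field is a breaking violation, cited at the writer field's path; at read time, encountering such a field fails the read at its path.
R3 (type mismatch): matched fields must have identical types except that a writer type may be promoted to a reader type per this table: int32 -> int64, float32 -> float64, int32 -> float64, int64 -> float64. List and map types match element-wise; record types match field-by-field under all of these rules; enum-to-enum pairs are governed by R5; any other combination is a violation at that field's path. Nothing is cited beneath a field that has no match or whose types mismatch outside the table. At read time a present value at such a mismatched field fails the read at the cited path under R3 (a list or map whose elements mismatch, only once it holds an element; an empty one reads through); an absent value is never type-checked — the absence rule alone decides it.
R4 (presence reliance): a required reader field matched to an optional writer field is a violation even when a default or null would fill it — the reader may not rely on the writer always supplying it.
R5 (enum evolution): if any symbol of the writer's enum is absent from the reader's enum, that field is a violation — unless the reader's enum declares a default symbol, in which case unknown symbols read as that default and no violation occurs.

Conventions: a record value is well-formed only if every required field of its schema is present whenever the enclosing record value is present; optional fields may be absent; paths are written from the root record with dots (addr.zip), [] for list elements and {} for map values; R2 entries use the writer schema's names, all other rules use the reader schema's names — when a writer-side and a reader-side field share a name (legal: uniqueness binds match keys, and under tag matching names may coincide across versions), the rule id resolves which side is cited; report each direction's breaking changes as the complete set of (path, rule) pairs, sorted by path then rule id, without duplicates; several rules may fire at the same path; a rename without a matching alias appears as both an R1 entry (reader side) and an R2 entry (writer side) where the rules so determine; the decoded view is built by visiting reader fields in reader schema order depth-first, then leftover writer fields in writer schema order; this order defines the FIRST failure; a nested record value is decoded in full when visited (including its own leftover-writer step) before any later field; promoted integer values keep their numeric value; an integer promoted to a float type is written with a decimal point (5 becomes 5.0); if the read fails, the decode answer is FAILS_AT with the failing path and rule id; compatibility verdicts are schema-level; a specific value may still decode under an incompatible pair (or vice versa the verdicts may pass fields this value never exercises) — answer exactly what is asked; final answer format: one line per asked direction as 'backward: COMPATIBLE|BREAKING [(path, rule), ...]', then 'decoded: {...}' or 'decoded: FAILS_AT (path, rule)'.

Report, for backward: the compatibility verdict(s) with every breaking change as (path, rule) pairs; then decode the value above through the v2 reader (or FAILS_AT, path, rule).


backward: BREAKING [(tier, R5), (weight, R1), (weight, R4)]; decoded: {"tier": "FAX", "enabled": true, "signature": 0xC0DE, "weight": 0.25, "quantity": 40.0, "phone": "beta"}

in Device below, arrows point writer -> reader
backward pass over Device, reader schema v2, writer schema v1:
  Kind -> Kind, writer required: tier aligns to tier
  bool -> bool, writer required: enabled aligns to enabled
  bytes -> bytes, writer required: signature aligns to signature
  float64 -> float64, writer optional: weight aligns to weight
  int64 -> float64, writer optional: quantity aligns to quantity
  string -> string, writer required: phone aligns to phone
  breaking: (tier, R5)
  breaking: (weight, R1)
  breaking: (weight, R4)
  => 3 violation(s): backward is BREAKING for Device
migrating the Device value to v2:
  tier := "FAX"
  enabled := true
  signature := 0xC0DE
  weight := 0.25
  quantity := 40.0 (int64 -> float64)
  phone := "beta"
  => decoded: {"tier": "FAX", "enabled": true, "signature": 0xC0DE, "weight": 0.25, "quantity": 40.0, "phone": "beta"}
diffs on Device not affecting the asked answer:
  field quantity in record Device: type int64 changed to float64 -> fires only in the forward direction of Device, which is not asked here
  field signature in record Device: tag 12 changed to 23 -> inert for the asked Device verdict: nothing fires


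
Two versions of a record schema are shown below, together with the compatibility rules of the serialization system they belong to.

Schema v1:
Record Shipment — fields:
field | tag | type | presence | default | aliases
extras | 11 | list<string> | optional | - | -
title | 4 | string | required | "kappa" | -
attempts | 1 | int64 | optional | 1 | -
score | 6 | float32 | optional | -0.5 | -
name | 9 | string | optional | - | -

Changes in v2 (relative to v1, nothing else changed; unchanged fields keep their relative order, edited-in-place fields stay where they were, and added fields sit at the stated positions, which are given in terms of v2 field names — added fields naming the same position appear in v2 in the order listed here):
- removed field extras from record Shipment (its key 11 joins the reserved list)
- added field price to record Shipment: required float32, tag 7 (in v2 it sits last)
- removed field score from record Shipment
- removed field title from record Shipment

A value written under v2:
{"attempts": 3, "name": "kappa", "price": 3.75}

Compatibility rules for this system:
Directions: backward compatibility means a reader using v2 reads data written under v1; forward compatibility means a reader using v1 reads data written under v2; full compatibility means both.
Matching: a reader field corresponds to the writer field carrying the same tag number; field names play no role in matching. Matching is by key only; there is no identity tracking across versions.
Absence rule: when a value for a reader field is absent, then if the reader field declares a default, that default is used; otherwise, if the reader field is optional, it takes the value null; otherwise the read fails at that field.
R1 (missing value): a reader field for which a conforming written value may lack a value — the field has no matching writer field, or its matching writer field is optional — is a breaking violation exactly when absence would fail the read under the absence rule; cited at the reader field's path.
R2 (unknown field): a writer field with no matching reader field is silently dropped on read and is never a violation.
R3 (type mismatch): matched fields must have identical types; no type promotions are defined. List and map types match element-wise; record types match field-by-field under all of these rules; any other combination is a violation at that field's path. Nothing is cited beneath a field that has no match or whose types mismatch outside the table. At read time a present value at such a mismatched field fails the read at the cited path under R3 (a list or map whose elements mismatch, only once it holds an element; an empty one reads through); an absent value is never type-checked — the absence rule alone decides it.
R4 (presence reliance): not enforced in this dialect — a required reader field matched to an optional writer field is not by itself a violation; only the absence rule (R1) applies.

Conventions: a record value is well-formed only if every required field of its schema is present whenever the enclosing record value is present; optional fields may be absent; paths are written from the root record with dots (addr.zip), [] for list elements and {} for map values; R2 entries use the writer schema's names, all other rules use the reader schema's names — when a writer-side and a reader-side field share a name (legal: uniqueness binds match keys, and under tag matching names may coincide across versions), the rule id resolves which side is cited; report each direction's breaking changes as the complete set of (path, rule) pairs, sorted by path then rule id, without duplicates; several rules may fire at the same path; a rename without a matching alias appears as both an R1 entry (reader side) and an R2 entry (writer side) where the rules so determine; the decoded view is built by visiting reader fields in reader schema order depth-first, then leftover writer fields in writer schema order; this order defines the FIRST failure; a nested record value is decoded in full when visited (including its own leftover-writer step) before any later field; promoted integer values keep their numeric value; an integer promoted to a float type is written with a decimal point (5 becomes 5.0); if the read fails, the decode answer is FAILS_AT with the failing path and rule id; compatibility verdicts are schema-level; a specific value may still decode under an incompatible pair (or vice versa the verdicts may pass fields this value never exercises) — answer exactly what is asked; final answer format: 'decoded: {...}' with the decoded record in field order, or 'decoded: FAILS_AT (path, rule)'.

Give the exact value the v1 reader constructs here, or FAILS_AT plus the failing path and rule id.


decoded: {"extras": null, "title": "kappa", "attempts": 3, "score": -0.5, "name": "kappa"}

arrows below run writer -> reader for Shipment
decoding the Shipment value with the v1 reader:
  extras := null (not supplied -> null)
  title := "kappa" (no value, default fills)
  attempts := 3
  score := -0.5 (no value, default fills)
  name := "kappa"
  writer price: unmatched, discarded
  => decoded: {"extras": null, "title": "kappa", "attempts": 3, "score": -0.5, "name": "kappa"}
ruling out the remaining Shipment differences:
  removed field extras from record Shipment (its key 11 joins the reserved list) -> inert under this dialect — no rule fires on Shipment and the result does not move
  added field price to record Shipment: required float32, tag 7 (in v2 it sits last) -> matters for Shipment compatibility verdicts, not for this value's decode
  removed field score from record Shipment -> inert under this dialect — no rule fires on Shipment and the result does not move
  removed field title from record Shipment -> inert under this dialect — no rule fires on Shipment and the result does not move


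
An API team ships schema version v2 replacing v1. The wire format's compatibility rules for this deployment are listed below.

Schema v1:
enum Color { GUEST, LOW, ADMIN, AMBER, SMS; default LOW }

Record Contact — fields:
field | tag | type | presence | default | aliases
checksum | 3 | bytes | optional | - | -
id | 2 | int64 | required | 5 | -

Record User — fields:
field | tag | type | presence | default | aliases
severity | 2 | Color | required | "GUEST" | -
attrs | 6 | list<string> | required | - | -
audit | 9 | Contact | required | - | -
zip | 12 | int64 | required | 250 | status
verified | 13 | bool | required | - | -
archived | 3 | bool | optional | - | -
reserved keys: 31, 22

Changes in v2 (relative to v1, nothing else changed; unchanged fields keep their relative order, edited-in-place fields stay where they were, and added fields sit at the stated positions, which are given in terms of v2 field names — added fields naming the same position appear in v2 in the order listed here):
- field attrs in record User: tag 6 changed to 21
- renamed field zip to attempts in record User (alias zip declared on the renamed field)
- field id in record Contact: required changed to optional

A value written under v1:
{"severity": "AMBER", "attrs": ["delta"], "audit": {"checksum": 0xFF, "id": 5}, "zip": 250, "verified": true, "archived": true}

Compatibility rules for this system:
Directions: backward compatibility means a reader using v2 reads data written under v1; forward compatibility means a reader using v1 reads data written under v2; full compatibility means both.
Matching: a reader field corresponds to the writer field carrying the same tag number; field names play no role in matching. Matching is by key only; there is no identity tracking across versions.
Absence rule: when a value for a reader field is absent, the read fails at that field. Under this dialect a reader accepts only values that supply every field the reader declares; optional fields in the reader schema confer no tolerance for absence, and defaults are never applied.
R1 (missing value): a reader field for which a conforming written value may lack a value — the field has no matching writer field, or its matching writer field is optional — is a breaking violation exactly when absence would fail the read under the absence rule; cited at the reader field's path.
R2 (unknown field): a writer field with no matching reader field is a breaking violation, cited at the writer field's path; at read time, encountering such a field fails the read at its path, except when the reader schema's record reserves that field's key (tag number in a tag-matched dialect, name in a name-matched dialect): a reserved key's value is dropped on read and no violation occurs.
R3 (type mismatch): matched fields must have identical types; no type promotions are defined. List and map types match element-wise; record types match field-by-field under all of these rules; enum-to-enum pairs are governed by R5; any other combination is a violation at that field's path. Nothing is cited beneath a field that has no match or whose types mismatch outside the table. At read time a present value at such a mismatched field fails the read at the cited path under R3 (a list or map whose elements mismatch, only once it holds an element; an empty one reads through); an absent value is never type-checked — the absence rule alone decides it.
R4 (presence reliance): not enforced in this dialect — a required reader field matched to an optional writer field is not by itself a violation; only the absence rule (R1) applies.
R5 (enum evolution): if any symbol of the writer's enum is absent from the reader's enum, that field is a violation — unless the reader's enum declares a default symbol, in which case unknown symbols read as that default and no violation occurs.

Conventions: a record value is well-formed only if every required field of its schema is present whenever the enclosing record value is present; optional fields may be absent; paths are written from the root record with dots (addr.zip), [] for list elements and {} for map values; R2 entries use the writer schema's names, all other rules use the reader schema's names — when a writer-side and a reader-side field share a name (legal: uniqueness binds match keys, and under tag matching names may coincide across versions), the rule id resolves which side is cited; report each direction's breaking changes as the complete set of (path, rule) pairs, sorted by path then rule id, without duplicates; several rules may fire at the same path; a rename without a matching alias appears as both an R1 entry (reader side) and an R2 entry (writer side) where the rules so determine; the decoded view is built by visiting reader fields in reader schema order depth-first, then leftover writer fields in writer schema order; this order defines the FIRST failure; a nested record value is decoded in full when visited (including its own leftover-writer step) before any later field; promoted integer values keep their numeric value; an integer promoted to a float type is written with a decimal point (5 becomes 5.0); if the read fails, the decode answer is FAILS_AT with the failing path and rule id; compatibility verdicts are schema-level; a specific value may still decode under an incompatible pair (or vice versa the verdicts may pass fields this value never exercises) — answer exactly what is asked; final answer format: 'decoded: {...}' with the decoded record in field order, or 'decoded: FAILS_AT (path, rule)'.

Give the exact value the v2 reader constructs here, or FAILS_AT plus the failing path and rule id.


decoded: FAILS_AT (attrs, R1)

in User below, arrows point writer -> reader
decode (reader v2):
  severity := "AMBER"
  read fails at attrs under R1 (no fill)
  => FAILS_AT (attrs, R1)
remaining User differences; none change what is asked:
  renamed field zip to attempts in record User (alias zip declared on the renamed field) -> triggers nothing under the printed rules; the User answer is the same either way
  field id in record Contact: required changed to optional -> schema-level compatibility only; this User value's decode is unchanged


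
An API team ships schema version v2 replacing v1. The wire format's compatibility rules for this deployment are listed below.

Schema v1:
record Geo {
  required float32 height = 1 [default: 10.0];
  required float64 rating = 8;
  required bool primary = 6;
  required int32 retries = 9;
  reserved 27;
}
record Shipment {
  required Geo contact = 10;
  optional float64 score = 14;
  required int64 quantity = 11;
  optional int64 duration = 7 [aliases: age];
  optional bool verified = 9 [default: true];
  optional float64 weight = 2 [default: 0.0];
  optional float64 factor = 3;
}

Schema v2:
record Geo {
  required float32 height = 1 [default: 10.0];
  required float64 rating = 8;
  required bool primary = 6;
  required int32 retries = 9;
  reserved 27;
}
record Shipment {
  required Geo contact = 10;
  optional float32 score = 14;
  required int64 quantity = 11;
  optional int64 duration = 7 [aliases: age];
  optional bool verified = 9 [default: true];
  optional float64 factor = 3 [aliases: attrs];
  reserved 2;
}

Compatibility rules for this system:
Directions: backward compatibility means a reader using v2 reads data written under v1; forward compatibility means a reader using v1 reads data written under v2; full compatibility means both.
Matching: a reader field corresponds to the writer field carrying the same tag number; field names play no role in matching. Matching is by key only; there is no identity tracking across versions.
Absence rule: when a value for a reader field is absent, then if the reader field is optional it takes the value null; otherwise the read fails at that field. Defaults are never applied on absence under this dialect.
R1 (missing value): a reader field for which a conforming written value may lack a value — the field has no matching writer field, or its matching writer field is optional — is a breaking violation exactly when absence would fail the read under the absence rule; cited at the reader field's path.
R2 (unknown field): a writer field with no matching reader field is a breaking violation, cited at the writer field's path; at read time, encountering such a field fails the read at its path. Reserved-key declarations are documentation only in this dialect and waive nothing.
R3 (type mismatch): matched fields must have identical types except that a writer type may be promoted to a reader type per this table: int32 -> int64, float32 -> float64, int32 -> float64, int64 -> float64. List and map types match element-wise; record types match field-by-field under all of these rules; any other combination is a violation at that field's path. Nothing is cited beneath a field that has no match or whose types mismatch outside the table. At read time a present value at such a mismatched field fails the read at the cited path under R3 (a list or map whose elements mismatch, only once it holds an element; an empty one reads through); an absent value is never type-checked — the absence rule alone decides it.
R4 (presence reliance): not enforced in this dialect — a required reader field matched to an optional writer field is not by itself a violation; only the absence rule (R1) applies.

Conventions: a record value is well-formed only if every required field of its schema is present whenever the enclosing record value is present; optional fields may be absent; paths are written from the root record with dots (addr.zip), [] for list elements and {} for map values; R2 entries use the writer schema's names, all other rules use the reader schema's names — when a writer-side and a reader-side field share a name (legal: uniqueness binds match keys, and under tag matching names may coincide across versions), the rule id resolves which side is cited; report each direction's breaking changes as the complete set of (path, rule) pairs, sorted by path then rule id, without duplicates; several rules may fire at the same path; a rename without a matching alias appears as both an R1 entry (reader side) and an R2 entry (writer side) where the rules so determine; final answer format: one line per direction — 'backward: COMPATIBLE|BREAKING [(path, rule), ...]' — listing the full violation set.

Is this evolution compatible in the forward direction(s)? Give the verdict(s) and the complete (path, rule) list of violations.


forward: COMPATIBLE []

each type pair in Shipment: writer, then reader
forward on Shipment — v1 reading data written by v2:
  contact: paired with writer contact (Geo -> Geo; writer required)
  score: paired with writer score (float32 -> float64; writer optional)
  quantity: paired with writer quantity (int64 -> int64; writer required)
  duration: paired with writer duration (int64 -> int64; writer optional)
  verified: paired with writer verified (bool -> bool; writer optional)
  weight has no writer counterpart
  factor: paired with writer factor (float64 -> float64; writer optional)
  contact.height: paired with writer contact.height (float32 -> float32; writer required)
  contact.rating: paired with writer contact.rating (float64 -> float64; writer required)
  contact.primary: paired with writer contact.primary (bool -> bool; writer required)
  contact.retries: paired with writer contact.retries (int32 -> int32; writer required)
  => no violations; forward on Shipment: COMPATIBLE
the other Shipment changes do not affect what is asked:
  removed field weight from record Shipment (its key 2 joins the reserved list) -> its effect on Shipment is confined to the backward direction, not asked
  field score in record Shipment: type float64 changed to float32 -> its effect on Shipment is confined to the backward direction, not asked


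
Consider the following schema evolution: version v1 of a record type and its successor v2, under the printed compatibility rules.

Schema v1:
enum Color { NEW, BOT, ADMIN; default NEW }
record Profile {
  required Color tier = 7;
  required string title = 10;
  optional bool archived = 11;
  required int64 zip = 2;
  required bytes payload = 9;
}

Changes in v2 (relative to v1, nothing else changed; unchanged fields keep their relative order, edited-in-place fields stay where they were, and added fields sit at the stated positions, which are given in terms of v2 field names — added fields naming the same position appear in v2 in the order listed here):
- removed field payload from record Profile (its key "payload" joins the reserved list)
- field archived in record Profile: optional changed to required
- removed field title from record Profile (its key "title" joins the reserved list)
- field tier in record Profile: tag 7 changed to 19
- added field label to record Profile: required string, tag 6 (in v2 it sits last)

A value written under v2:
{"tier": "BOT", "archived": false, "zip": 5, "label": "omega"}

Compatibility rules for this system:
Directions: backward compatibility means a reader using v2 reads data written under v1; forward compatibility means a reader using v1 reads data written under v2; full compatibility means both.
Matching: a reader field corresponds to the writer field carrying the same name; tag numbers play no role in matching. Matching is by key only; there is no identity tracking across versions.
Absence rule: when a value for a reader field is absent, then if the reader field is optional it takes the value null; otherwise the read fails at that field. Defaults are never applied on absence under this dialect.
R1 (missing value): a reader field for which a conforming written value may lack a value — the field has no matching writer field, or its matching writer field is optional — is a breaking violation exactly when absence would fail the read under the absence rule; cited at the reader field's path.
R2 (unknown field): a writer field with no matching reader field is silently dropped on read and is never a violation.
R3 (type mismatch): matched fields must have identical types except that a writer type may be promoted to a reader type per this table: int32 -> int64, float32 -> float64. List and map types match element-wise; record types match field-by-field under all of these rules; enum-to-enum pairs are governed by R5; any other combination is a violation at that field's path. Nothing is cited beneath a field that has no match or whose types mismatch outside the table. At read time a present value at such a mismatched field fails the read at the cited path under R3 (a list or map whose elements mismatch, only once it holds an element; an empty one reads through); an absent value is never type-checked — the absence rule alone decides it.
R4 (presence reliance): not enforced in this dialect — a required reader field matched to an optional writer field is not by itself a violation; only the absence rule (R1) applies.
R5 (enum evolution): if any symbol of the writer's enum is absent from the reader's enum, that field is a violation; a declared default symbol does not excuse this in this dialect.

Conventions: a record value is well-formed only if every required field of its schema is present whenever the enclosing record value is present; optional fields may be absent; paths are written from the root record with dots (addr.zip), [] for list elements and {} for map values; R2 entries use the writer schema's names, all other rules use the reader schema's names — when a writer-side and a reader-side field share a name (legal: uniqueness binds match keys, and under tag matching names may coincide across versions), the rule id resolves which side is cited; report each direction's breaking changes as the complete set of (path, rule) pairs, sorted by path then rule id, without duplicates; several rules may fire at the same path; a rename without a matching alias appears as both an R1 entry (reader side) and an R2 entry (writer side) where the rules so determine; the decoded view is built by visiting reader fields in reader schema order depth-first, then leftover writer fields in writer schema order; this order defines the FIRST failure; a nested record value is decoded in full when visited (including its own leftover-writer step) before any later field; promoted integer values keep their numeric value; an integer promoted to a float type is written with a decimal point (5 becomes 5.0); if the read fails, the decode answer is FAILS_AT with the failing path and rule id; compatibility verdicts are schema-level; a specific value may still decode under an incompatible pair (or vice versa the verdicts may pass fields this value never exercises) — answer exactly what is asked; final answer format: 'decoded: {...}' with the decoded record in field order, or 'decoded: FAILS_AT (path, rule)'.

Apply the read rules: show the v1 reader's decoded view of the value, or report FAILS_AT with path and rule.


arrows below run writer -> reader for Profile
decode walk for Profile under reader schema v1:
  tier := "BOT"
  read fails at title under R1 (no fill)
  => FAILS_AT (title, R1)
checking off the Profile differences that do not matter here:
  removed field payload from record Profile (its key "payload" joins the reserved list) -> affects the rule determinations only; this particular Profile value decodes identically
  field archived in record Profile: optional changed to required -> affects the rule determinations only; this particular Profile value decodes identically
  field tier in record Profile: tag 7 changed to 19 -> no rule fires on it and the decoded Profile view is identical with or without it
  added field label to record Profile: required string, tag 6 (in v2 it sits last) -> affects the rule determinations only; this particular Profile value decodes identically

decoded: FAILS_AT (title, R1)
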